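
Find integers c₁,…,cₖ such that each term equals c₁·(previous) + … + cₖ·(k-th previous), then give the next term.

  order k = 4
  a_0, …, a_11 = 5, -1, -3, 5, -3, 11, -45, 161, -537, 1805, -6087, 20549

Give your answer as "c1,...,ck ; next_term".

-3,1,0,3 ; -69345

  a_4 = -3·5 + 1·-3 + 0·-1 + 3·5 = -3
  a_5 = -3·-3 + 1·5 + 0·-3 + 3·-1 = 11
  a_6 = -3·11 + 1·-3 + 0·5 + 3·-3 = -45
  a_7 = -3·-45 + 1·11 + 0·-3 + 3·5 = 161
  a_8 = -3·161 + 1·-45 + 0·11 + 3·-3 = -537
  a_9 = -3·-537 + 1·161 + 0·-45 + 3·11 = 1805
  a_10 = -3·1805 + 1·-537 + 0·161 + 3·-45 = -6087
  a_11 = -3·-6087 + 1·1805 + 0·-537 + 3·161 = 20549
  a_12 = -3·20549 + 1·-6087 + 0·1805 + 3·-537 = -69345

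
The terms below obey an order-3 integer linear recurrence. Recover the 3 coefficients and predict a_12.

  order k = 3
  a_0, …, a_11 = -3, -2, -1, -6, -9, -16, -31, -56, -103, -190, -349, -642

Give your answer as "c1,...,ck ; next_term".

  a_3 = 1·-1 + 1·-2 + 1·-3 = -6
  a_4 = 1·-6 + 1·-1 + 1·-2 = -9
  a_5 = 1·-9 + 1·-6 + 1·-1 = -16
  a_6 = 1·-16 + 1·-9 + 1·-6 = -31
  a_7 = 1·-31 + 1·-16 + 1·-9 = -56
  a_8 = 1·-56 + 1·-31 + 1·-16 = -103
  a_9 = 1·-103 + 1·-56 + 1·-31 = -190
  a_10 = 1·-190 + 1·-103 + 1·-56 = -349
  a_11 = 1·-349 + 1·-190 + 1·-103 = -642
  a_12 = 1·-642 + 1·-349 + 1·-190 = -1181

1,1,1 ; -1181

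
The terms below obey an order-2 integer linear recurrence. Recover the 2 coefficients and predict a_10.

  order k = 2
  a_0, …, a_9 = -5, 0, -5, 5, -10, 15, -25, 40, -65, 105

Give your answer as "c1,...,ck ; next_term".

-1,1 ; -170

  a_2 = -1·0 + 1·-5 = -5
  a_3 = -1·-5 + 1·0 = 5
  a_4 = -1·5 + 1·-5 = -10
  a_5 = -1·-10 + 1·5 = 15
  a_6 = -1·15 + 1·-10 = -25
  a_7 = -1·-25 + 1·15 = 40
  a_8 = -1·40 + 1·-25 = -65
  a_9 = -1·-65 + 1·40 = 105
  a_10 = -1·105 + 1·-65 = -170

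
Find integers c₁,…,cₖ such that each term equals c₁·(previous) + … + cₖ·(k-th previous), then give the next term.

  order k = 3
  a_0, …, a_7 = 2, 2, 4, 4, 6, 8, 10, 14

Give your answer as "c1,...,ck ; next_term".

  a_3 = 0·4 + 1·2 + 1·2 = 4
  a_4 = 0·4 + 1·4 + 1·2 = 6
  a_5 = 0·6 + 1·4 + 1·4 = 8
  a_6 = 0·8 + 1·6 + 1·4 = 10
  a_7 = 0·10 + 1·8 + 1·6 = 14
  a_8 = 0·14 + 1·10 + 1·8 = 18

0,1,1 ; 18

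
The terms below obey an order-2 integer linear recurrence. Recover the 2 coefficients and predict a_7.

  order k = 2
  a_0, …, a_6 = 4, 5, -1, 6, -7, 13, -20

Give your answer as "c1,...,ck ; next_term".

  a_2 = -1·5 + 1·4 = -1
  a_3 = -1·-1 + 1·5 = 6
  a_4 = -1·6 + 1·-1 = -7
  a_5 = -1·-7 + 1·6 = 13
  a_6 = -1·13 + 1·-7 = -20
  a_7 = -1·-20 + 1·13 = 33

-1,1 ; 33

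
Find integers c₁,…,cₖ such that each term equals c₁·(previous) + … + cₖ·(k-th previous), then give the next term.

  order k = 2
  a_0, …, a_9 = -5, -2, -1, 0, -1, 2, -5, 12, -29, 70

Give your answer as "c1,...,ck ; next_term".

  a_2 = -2·-2 + 1·-5 = -1
  a_3 = -2·-1 + 1·-2 = 0
  a_4 = -2·0 + 1·-1 = -1
  a_5 = -2·-1 + 1·0 = 2
  a_6 = -2·2 + 1·-1 = -5
  a_7 = -2·-5 + 1·2 = 12
  a_8 = -2·12 + 1·-5 = -29
  a_9 = -2·-29 + 1·12 = 70
  a_10 = -2·70 + 1·-29 = -169

-2,1 ; -169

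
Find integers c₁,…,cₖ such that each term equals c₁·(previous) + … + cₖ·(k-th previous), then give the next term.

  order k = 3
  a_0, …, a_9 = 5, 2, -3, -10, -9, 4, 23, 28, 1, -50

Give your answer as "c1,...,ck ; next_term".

1,-1,-1 ; -79

  a_3 = 1·-3 + -1·2 + -1·5 = -10
  a_4 = 1·-10 + -1·-3 + -1·2 = -9
  a_5 = 1·-9 + -1·-10 + -1·-3 = 4
  a_6 = 1·4 + -1·-9 + -1·-10 = 23
  a_7 = 1·23 + -1·4 + -1·-9 = 28
  a_8 = 1·28 + -1·23 + -1·4 = 1
  a_9 = 1·1 + -1·28 + -1·23 = -50
  a_10 = 1·-50 + -1·1 + -1·28 = -79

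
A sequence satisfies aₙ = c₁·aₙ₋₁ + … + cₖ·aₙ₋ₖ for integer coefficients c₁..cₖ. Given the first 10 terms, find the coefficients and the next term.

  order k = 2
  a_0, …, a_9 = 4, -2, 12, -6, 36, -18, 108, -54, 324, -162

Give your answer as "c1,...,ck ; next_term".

0,3 ; 972

  a_2 = 0·-2 + 3·4 = 12
  a_3 = 0·12 + 3·-2 = -6
  a_4 = 0·-6 + 3·12 = 36
  a_5 = 0·36 + 3·-6 = -18
  a_6 = 0·-18 + 3·36 = 108
  a_7 = 0·108 + 3·-18 = -54
  a_8 = 0·-54 + 3·108 = 324
  a_9 = 0·324 + 3·-54 = -162
  a_10 = 0·-162 + 3·324 = 972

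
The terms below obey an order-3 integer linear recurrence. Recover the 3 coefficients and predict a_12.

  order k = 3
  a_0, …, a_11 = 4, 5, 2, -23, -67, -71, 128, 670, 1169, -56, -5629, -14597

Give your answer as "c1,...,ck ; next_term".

2,-3,-3 ; -12139

  a_3 = 2·2 + -3·5 + -3·4 = -23
  a_4 = 2·-23 + -3·2 + -3·5 = -67
  a_5 = 2·-67 + -3·-23 + -3·2 = -71
  a_6 = 2·-71 + -3·-67 + -3·-23 = 128
  a_7 = 2·128 + -3·-71 + -3·-67 = 670
  a_8 = 2·670 + -3·128 + -3·-71 = 1169
  a_9 = 2·1169 + -3·670 + -3·128 = -56
  a_10 = 2·-56 + -3·1169 + -3·670 = -5629
  a_11 = 2·-5629 + -3·-56 + -3·1169 = -14597
  a_12 = 2·-14597 + -3·-5629 + -3·-56 = -12139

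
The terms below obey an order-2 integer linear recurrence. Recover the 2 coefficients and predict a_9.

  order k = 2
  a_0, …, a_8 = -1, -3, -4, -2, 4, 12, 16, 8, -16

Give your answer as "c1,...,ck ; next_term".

  a_2 = 2·-3 + -2·-1 = -4
  a_3 = 2·-4 + -2·-3 = -2
  a_4 = 2·-2 + -2·-4 = 4
  a_5 = 2·4 + -2·-2 = 12
  a_6 = 2·12 + -2·4 = 16
  a_7 = 2·16 + -2·12 = 8
  a_8 = 2·8 + -2·16 = -16
  a_9 = 2·-16 + -2·8 = -48

2,-2 ; -48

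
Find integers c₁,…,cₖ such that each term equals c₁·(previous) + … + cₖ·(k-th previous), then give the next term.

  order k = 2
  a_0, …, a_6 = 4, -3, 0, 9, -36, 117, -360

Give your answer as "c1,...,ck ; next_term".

-4,-3 ; 1089

  a_2 = -4·-3 + -3·4 = 0
  a_3 = -4·0 + -3·-3 = 9
  a_4 = -4·9 + -3·0 = -36
  a_5 = -4·-36 + -3·9 = 117
  a_6 = -4·117 + -3·-36 = -360
  a_7 = -4·-360 + -3·117 = 1089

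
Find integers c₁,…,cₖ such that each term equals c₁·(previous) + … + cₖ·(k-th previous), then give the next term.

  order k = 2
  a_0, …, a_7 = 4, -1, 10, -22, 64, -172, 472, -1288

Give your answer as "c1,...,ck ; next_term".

-2,2 ; 3520

  a_2 = -2·-1 + 2·4 = 10
  a_3 = -2·10 + 2·-1 = -22
  a_4 = -2·-22 + 2·10 = 64
  a_5 = -2·64 + 2·-22 = -172
  a_6 = -2·-172 + 2·64 = 472
  a_7 = -2·472 + 2·-172 = -1288
  a_8 = -2·-1288 + 2·472 = 3520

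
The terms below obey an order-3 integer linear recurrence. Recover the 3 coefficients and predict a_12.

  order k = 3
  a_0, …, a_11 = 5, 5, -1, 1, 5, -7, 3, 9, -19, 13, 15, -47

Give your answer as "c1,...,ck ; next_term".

-1,-1,1 ; 45

  a_3 = -1·-1 + -1·5 + 1·5 = 1
  a_4 = -1·1 + -1·-1 + 1·5 = 5
  a_5 = -1·5 + -1·1 + 1·-1 = -7
  a_6 = -1·-7 + -1·5 + 1·1 = 3
  a_7 = -1·3 + -1·-7 + 1·5 = 9
  a_8 = -1·9 + -1·3 + 1·-7 = -19
  a_9 = -1·-19 + -1·9 + 1·3 = 13
  a_10 = -1·13 + -1·-19 + 1·9 = 15
  a_11 = -1·15 + -1·13 + 1·-19 = -47
  a_12 = -1·-47 + -1·15 + 1·13 = 45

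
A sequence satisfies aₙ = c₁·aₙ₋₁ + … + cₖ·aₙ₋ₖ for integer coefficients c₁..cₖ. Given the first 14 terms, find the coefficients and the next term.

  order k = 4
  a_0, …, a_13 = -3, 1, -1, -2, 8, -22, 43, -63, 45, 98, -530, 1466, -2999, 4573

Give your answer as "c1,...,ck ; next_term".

-3,-2,3,1 ; -3853

  a_4 = -3·-2 + -2·-1 + 3·1 + 1·-3 = 8
  a_5 = -3·8 + -2·-2 + 3·-1 + 1·1 = -22
  a_6 = -3·-22 + -2·8 + 3·-2 + 1·-1 = 43
  a_7 = -3·43 + -2·-22 + 3·8 + 1·-2 = -63
  a_8 = -3·-63 + -2·43 + 3·-22 + 1·8 = 45
  a_9 = -3·45 + -2·-63 + 3·43 + 1·-22 = 98
  a_10 = -3·98 + -2·45 + 3·-63 + 1·43 = -530
  a_11 = -3·-530 + -2·98 + 3·45 + 1·-63 = 1466
  a_12 = -3·1466 + -2·-530 + 3·98 + 1·45 = -2999
  a_13 = -3·-2999 + -2·1466 + 3·-530 + 1·98 = 4573
  a_14 = -3·4573 + -2·-2999 + 3·1466 + 1·-530 = -3853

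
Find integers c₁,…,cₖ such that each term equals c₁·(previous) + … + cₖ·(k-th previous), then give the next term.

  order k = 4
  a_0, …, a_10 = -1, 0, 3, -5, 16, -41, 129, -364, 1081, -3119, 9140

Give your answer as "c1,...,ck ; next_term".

-2,3,2,3 ; -26567

  a_4 = -2·-5 + 3·3 + 2·0 + 3·-1 = 16
  a_5 = -2·16 + 3·-5 + 2·3 + 3·0 = -41
  a_6 = -2·-41 + 3·16 + 2·-5 + 3·3 = 129
  a_7 = -2·129 + 3·-41 + 2·16 + 3·-5 = -364
  a_8 = -2·-364 + 3·129 + 2·-41 + 3·16 = 1081
  a_9 = -2·1081 + 3·-364 + 2·129 + 3·-41 = -3119
  a_10 = -2·-3119 + 3·1081 + 2·-364 + 3·129 = 9140
  a_11 = -2·9140 + 3·-3119 + 2·1081 + 3·-364 = -26567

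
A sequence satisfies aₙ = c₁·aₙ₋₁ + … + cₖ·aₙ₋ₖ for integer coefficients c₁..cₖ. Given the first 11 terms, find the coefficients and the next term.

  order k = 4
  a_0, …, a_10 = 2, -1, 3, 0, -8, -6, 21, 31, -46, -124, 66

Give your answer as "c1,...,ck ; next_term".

1,-3,1,1 ; 423

  a_4 = 1·0 + -3·3 + 1·-1 + 1·2 = -8
  a_5 = 1·-8 + -3·0 + 1·3 + 1·-1 = -6
  a_6 = 1·-6 + -3·-8 + 1·0 + 1·3 = 21
  a_7 = 1·21 + -3·-6 + 1·-8 + 1·0 = 31
  a_8 = 1·31 + -3·21 + 1·-6 + 1·-8 = -46
  a_9 = 1·-46 + -3·31 + 1·21 + 1·-6 = -124
  a_10 = 1·-124 + -3·-46 + 1·31 + 1·21 = 66
  a_11 = 1·66 + -3·-124 + 1·-46 + 1·31 = 423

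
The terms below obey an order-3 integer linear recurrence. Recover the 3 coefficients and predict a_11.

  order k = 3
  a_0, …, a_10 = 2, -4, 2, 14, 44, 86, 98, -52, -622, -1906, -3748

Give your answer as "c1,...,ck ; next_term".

3,-3,-2 ; -4282

  a_3 = 3·2 + -3·-4 + -2·2 = 14
  a_4 = 3·14 + -3·2 + -2·-4 = 44
  a_5 = 3·44 + -3·14 + -2·2 = 86
  a_6 = 3·86 + -3·44 + -2·14 = 98
  a_7 = 3·98 + -3·86 + -2·44 = -52
  a_8 = 3·-52 + -3·98 + -2·86 = -622
  a_9 = 3·-622 + -3·-52 + -2·98 = -1906
  a_10 = 3·-1906 + -3·-622 + -2·-52 = -3748
  a_11 = 3·-3748 + -3·-1906 + -2·-622 = -4282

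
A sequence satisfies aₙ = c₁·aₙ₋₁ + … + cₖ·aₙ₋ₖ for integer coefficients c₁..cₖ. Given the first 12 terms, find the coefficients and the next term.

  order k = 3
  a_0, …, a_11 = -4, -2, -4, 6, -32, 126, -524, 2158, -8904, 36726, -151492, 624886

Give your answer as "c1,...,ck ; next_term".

-4,1,2 ; -2577584

  a_3 = -4·-4 + 1·-2 + 2·-4 = 6
  a_4 = -4·6 + 1·-4 + 2·-2 = -32
  a_5 = -4·-32 + 1·6 + 2·-4 = 126
  a_6 = -4·126 + 1·-32 + 2·6 = -524
  a_7 = -4·-524 + 1·126 + 2·-32 = 2158
  a_8 = -4·2158 + 1·-524 + 2·126 = -8904
  a_9 = -4·-8904 + 1·2158 + 2·-524 = 36726
  a_10 = -4·36726 + 1·-8904 + 2·2158 = -151492
  a_11 = -4·-151492 + 1·36726 + 2·-8904 = 624886
  a_12 = -4·624886 + 1·-151492 + 2·36726 = -2577584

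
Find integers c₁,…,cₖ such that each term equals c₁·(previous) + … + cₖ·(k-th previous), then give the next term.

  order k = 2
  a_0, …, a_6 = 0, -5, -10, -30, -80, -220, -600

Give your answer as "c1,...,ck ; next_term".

  a_2 = 2·-5 + 2·0 = -10
  a_3 = 2·-10 + 2·-5 = -30
  a_4 = 2·-30 + 2·-10 = -80
  a_5 = 2·-80 + 2·-30 = -220
  a_6 = 2·-220 + 2·-80 = -600
  a_7 = 2·-600 + 2·-220 = -1640

2,2 ; -1640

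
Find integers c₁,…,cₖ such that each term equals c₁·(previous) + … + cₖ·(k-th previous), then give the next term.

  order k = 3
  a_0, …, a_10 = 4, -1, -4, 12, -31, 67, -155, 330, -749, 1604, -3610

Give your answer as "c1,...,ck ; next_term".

  a_3 = -1·-4 + 4·-1 + 3·4 = 12
  a_4 = -1·12 + 4·-4 + 3·-1 = -31
  a_5 = -1·-31 + 4·12 + 3·-4 = 67
  a_6 = -1·67 + 4·-31 + 3·12 = -155
  a_7 = -1·-155 + 4·67 + 3·-31 = 330
  a_8 = -1·330 + 4·-155 + 3·67 = -749
  a_9 = -1·-749 + 4·330 + 3·-155 = 1604
  a_10 = -1·1604 + 4·-749 + 3·330 = -3610
  a_11 = -1·-3610 + 4·1604 + 3·-749 = 7779

-1,4,3 ; 7779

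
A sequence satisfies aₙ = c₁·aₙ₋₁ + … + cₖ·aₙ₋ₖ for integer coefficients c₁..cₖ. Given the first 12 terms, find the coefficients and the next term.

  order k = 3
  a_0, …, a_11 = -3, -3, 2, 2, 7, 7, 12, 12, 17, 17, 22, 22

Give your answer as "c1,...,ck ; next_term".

1,1,-1 ; 27

  a_3 = 1·2 + 1·-3 + -1·-3 = 2
  a_4 = 1·2 + 1·2 + -1·-3 = 7
  a_5 = 1·7 + 1·2 + -1·2 = 7
  a_6 = 1·7 + 1·7 + -1·2 = 12
  a_7 = 1·12 + 1·7 + -1·7 = 12
  a_8 = 1·12 + 1·12 + -1·7 = 17
  a_9 = 1·17 + 1·12 + -1·12 = 17
  a_10 = 1·17 + 1·17 + -1·12 = 22
  a_11 = 1·22 + 1·17 + -1·17 = 22
  a_12 = 1·22 + 1·22 + -1·17 = 27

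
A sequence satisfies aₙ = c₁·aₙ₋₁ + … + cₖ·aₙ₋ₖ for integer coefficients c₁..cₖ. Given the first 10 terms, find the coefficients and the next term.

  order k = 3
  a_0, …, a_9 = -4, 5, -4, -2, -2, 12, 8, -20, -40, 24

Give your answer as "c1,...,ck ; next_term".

  a_3 = 0·-4 + -2·5 + -2·-4 = -2
  a_4 = 0·-2 + -2·-4 + -2·5 = -2
  a_5 = 0·-2 + -2·-2 + -2·-4 = 12
  a_6 = 0·12 + -2·-2 + -2·-2 = 8
  a_7 = 0·8 + -2·12 + -2·-2 = -20
  a_8 = 0·-20 + -2·8 + -2·12 = -40
  a_9 = 0·-40 + -2·-20 + -2·8 = 24
  a_10 = 0·24 + -2·-40 + -2·-20 = 120

0,-2,-2 ; 120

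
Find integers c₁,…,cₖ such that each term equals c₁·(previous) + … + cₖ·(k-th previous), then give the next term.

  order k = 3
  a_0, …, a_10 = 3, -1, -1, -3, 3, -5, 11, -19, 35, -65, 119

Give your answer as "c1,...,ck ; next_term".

-1,1,-1 ; -219

  a_3 = -1·-1 + 1·-1 + -1·3 = -3
  a_4 = -1·-3 + 1·-1 + -1·-1 = 3
  a_5 = -1·3 + 1·-3 + -1·-1 = -5
  a_6 = -1·-5 + 1·3 + -1·-3 = 11
  a_7 = -1·11 + 1·-5 + -1·3 = -19
  a_8 = -1·-19 + 1·11 + -1·-5 = 35
  a_9 = -1·35 + 1·-19 + -1·11 = -65
  a_10 = -1·-65 + 1·35 + -1·-19 = 119
  a_11 = -1·119 + 1·-65 + -1·35 = -219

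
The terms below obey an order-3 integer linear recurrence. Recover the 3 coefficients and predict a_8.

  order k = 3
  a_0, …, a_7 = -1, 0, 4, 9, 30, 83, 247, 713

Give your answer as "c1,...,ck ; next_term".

2,3,-1 ; 2084

  a_3 = 2·4 + 3·0 + -1·-1 = 9
  a_4 = 2·9 + 3·4 + -1·0 = 30
  a_5 = 2·30 + 3·9 + -1·4 = 83
  a_6 = 2·83 + 3·30 + -1·9 = 247
  a_7 = 2·247 + 3·83 + -1·30 = 713
  a_8 = 2·713 + 3·247 + -1·83 = 2084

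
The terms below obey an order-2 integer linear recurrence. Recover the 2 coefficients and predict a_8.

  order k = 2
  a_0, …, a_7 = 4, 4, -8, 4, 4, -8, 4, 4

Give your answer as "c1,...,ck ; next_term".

  a_2 = -1·4 + -1·4 = -8
  a_3 = -1·-8 + -1·4 = 4
  a_4 = -1·4 + -1·-8 = 4
  a_5 = -1·4 + -1·4 = -8
  a_6 = -1·-8 + -1·4 = 4
  a_7 = -1·4 + -1·-8 = 4
  a_8 = -1·4 + -1·4 = -8

-1,-1 ; -8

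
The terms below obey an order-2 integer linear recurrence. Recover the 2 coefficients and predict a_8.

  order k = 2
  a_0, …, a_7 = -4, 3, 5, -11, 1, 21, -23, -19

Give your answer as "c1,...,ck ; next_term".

  a_2 = -1·3 + -2·-4 = 5
  a_3 = -1·5 + -2·3 = -11
  a_4 = -1·-11 + -2·5 = 1
  a_5 = -1·1 + -2·-11 = 21
  a_6 = -1·21 + -2·1 = -23
  a_7 = -1·-23 + -2·21 = -19
  a_8 = -1·-19 + -2·-23 = 65

-1,-2 ; 65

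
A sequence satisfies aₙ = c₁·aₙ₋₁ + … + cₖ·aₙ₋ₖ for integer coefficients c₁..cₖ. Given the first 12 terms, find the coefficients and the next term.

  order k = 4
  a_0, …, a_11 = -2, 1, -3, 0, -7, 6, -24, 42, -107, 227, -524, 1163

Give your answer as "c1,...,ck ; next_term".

  a_4 = -1·0 + 3·-3 + 0·1 + -1·-2 = -7
  a_5 = -1·-7 + 3·0 + 0·-3 + -1·1 = 6
  a_6 = -1·6 + 3·-7 + 0·0 + -1·-3 = -24
  a_7 = -1·-24 + 3·6 + 0·-7 + -1·0 = 42
  a_8 = -1·42 + 3·-24 + 0·6 + -1·-7 = -107
  a_9 = -1·-107 + 3·42 + 0·-24 + -1·6 = 227
  a_10 = -1·227 + 3·-107 + 0·42 + -1·-24 = -524
  a_11 = -1·-524 + 3·227 + 0·-107 + -1·42 = 1163
  a_12 = -1·1163 + 3·-524 + 0·227 + -1·-107 = -2628

-1,3,0,-1 ; -2628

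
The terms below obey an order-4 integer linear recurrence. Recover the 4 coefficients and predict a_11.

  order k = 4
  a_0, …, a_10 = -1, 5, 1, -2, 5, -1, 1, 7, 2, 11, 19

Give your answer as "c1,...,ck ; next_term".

1,1,1,-1 ; 25

  a_4 = 1·-2 + 1·1 + 1·5 + -1·-1 = 5
  a_5 = 1·5 + 1·-2 + 1·1 + -1·5 = -1
  a_6 = 1·-1 + 1·5 + 1·-2 + -1·1 = 1
  a_7 = 1·1 + 1·-1 + 1·5 + -1·-2 = 7
  a_8 = 1·7 + 1·1 + 1·-1 + -1·5 = 2
  a_9 = 1·2 + 1·7 + 1·1 + -1·-1 = 11
  a_10 = 1·11 + 1·2 + 1·7 + -1·1 = 19
  a_11 = 1·19 + 1·11 + 1·2 + -1·7 = 25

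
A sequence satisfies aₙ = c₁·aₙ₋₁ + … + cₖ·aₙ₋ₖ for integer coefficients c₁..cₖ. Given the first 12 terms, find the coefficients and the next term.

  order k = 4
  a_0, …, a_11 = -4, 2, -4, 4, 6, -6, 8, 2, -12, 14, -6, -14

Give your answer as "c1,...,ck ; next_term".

0,0,1,-1 ; 26

  a_4 = 0·4 + 0·-4 + 1·2 + -1·-4 = 6
  a_5 = 0·6 + 0·4 + 1·-4 + -1·2 = -6
  a_6 = 0·-6 + 0·6 + 1·4 + -1·-4 = 8
  a_7 = 0·8 + 0·-6 + 1·6 + -1·4 = 2
  a_8 = 0·2 + 0·8 + 1·-6 + -1·6 = -12
  a_9 = 0·-12 + 0·2 + 1·8 + -1·-6 = 14
  a_10 = 0·14 + 0·-12 + 1·2 + -1·8 = -6
  a_11 = 0·-6 + 0·14 + 1·-12 + -1·2 = -14
  a_12 = 0·-14 + 0·-6 + 1·14 + -1·-12 = 26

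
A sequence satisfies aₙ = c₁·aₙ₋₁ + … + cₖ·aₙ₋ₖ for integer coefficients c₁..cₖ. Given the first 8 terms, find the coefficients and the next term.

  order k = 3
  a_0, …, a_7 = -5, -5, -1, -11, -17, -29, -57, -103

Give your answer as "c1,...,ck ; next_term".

1,1,1 ; -189

  a_3 = 1·-1 + 1·-5 + 1·-5 = -11
  a_4 = 1·-11 + 1·-1 + 1·-5 = -17
  a_5 = 1·-17 + 1·-11 + 1·-1 = -29
  a_6 = 1·-29 + 1·-17 + 1·-11 = -57
  a_7 = 1·-57 + 1·-29 + 1·-17 = -103
  a_8 = 1·-103 + 1·-57 + 1·-29 = -189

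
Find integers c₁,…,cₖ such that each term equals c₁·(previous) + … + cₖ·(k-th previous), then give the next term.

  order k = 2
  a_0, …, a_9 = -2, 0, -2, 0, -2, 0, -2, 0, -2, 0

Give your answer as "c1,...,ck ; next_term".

0,1 ; -2

  a_2 = 0·0 + 1·-2 = -2
  a_3 = 0·-2 + 1·0 = 0
  a_4 = 0·0 + 1·-2 = -2
  a_5 = 0·-2 + 1·0 = 0
  a_6 = 0·0 + 1·-2 = -2
  a_7 = 0·-2 + 1·0 = 0
  a_8 = 0·0 + 1·-2 = -2
  a_9 = 0·-2 + 1·0 = 0
  a_10 = 0·0 + 1·-2 = -2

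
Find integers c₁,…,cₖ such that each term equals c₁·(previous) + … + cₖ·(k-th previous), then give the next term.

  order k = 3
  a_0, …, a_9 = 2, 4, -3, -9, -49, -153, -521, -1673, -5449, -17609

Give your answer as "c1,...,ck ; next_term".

3,2,-4 ; -57033

  a_3 = 3·-3 + 2·4 + -4·2 = -9
  a_4 = 3·-9 + 2·-3 + -4·4 = -49
  a_5 = 3·-49 + 2·-9 + -4·-3 = -153
  a_6 = 3·-153 + 2·-49 + -4·-9 = -521
  a_7 = 3·-521 + 2·-153 + -4·-49 = -1673
  a_8 = 3·-1673 + 2·-521 + -4·-153 = -5449
  a_9 = 3·-5449 + 2·-1673 + -4·-521 = -17609
  a_10 = 3·-17609 + 2·-5449 + -4·-1673 = -57033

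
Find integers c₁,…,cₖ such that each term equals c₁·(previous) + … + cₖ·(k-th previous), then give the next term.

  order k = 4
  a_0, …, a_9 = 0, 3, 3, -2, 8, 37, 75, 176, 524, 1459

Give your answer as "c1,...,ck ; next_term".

  a_4 = 2·-2 + 0·3 + 4·3 + 3·0 = 8
  a_5 = 2·8 + 0·-2 + 4·3 + 3·3 = 37
  a_6 = 2·37 + 0·8 + 4·-2 + 3·3 = 75
  a_7 = 2·75 + 0·37 + 4·8 + 3·-2 = 176
  a_8 = 2·176 + 0·75 + 4·37 + 3·8 = 524
  a_9 = 2·524 + 0·176 + 4·75 + 3·37 = 1459
  a_10 = 2·1459 + 0·524 + 4·176 + 3·75 = 3847

2,0,4,3 ; 3847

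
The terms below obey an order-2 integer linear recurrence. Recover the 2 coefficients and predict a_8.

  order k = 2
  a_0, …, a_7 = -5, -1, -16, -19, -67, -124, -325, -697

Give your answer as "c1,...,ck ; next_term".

  a_2 = 1·-1 + 3·-5 = -16
  a_3 = 1·-16 + 3·-1 = -19
  a_4 = 1·-19 + 3·-16 = -67
  a_5 = 1·-67 + 3·-19 = -124
  a_6 = 1·-124 + 3·-67 = -325
  a_7 = 1·-325 + 3·-124 = -697
  a_8 = 1·-697 + 3·-325 = -1672

1,3 ; -1672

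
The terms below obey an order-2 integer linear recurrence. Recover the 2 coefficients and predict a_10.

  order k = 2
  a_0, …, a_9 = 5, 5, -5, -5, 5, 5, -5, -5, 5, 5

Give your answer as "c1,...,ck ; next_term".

0,-1 ; -5

  a_2 = 0·5 + -1·5 = -5
  a_3 = 0·-5 + -1·5 = -5
  a_4 = 0·-5 + -1·-5 = 5
  a_5 = 0·5 + -1·-5 = 5
  a_6 = 0·5 + -1·5 = -5
  a_7 = 0·-5 + -1·5 = -5
  a_8 = 0·-5 + -1·-5 = 5
  a_9 = 0·5 + -1·-5 = 5
  a_10 = 0·5 + -1·5 = -5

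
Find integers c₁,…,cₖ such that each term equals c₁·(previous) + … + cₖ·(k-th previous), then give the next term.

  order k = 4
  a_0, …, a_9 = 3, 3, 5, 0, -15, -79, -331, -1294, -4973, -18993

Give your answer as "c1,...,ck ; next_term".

4,0,-2,-3 ; -72391

  a_4 = 4·0 + 0·5 + -2·3 + -3·3 = -15
  a_5 = 4·-15 + 0·0 + -2·5 + -3·3 = -79
  a_6 = 4·-79 + 0·-15 + -2·0 + -3·5 = -331
  a_7 = 4·-331 + 0·-79 + -2·-15 + -3·0 = -1294
  a_8 = 4·-1294 + 0·-331 + -2·-79 + -3·-15 = -4973
  a_9 = 4·-4973 + 0·-1294 + -2·-331 + -3·-79 = -18993
  a_10 = 4·-18993 + 0·-4973 + -2·-1294 + -3·-331 = -72391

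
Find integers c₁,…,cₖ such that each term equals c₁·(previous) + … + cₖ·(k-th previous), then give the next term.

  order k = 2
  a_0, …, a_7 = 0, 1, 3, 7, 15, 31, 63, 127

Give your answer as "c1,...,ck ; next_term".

3,-2 ; 255

  a_2 = 3·1 + -2·0 = 3
  a_3 = 3·3 + -2·1 = 7
  a_4 = 3·7 + -2·3 = 15
  a_5 = 3·15 + -2·7 = 31
  a_6 = 3·31 + -2·15 = 63
  a_7 = 3·63 + -2·31 = 127
  a_8 = 3·127 + -2·63 = 255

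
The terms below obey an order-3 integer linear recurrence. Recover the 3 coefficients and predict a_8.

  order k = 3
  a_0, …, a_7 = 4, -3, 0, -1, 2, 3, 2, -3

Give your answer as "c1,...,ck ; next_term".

1,-1,-1 ; -8

  a_3 = 1·0 + -1·-3 + -1·4 = -1
  a_4 = 1·-1 + -1·0 + -1·-3 = 2
  a_5 = 1·2 + -1·-1 + -1·0 = 3
  a_6 = 1·3 + -1·2 + -1·-1 = 2
  a_7 = 1·2 + -1·3 + -1·2 = -3
  a_8 = 1·-3 + -1·2 + -1·3 = -8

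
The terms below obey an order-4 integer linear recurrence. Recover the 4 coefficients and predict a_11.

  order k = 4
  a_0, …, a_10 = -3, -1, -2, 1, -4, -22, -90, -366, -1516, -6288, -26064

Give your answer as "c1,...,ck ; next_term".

4,0,2,2 ; -108020

  a_4 = 4·1 + 0·-2 + 2·-1 + 2·-3 = -4
  a_5 = 4·-4 + 0·1 + 2·-2 + 2·-1 = -22
  a_6 = 4·-22 + 0·-4 + 2·1 + 2·-2 = -90
  a_7 = 4·-90 + 0·-22 + 2·-4 + 2·1 = -366
  a_8 = 4·-366 + 0·-90 + 2·-22 + 2·-4 = -1516
  a_9 = 4·-1516 + 0·-366 + 2·-90 + 2·-22 = -6288
  a_10 = 4·-6288 + 0·-1516 + 2·-366 + 2·-90 = -26064
  a_11 = 4·-26064 + 0·-6288 + 2·-1516 + 2·-366 = -108020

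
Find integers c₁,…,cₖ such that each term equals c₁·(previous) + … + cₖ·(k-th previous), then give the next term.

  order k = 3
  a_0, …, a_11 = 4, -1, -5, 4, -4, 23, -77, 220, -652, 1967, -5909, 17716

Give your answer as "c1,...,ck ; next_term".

  a_3 = -3·-5 + -1·-1 + -3·4 = 4
  a_4 = -3·4 + -1·-5 + -3·-1 = -4
  a_5 = -3·-4 + -1·4 + -3·-5 = 23
  a_6 = -3·23 + -1·-4 + -3·4 = -77
  a_7 = -3·-77 + -1·23 + -3·-4 = 220
  a_8 = -3·220 + -1·-77 + -3·23 = -652
  a_9 = -3·-652 + -1·220 + -3·-77 = 1967
  a_10 = -3·1967 + -1·-652 + -3·220 = -5909
  a_11 = -3·-5909 + -1·1967 + -3·-652 = 17716
  a_12 = -3·17716 + -1·-5909 + -3·1967 = -53140

-3,-1,-3 ; -53140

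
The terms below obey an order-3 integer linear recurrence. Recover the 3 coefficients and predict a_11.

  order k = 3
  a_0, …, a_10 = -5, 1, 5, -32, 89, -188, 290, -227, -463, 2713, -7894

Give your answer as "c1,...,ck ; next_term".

  a_3 = -3·5 + -2·1 + 3·-5 = -32
  a_4 = -3·-32 + -2·5 + 3·1 = 89
  a_5 = -3·89 + -2·-32 + 3·5 = -188
  a_6 = -3·-188 + -2·89 + 3·-32 = 290
  a_7 = -3·290 + -2·-188 + 3·89 = -227
  a_8 = -3·-227 + -2·290 + 3·-188 = -463
  a_9 = -3·-463 + -2·-227 + 3·290 = 2713
  a_10 = -3·2713 + -2·-463 + 3·-227 = -7894
  a_11 = -3·-7894 + -2·2713 + 3·-463 = 16867

-3,-2,3 ; 16867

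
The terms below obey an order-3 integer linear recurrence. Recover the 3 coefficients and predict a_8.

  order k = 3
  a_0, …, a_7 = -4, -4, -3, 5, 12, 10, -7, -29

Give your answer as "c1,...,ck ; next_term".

  a_3 = 1·-3 + -1·-4 + -1·-4 = 5
  a_4 = 1·5 + -1·-3 + -1·-4 = 12
  a_5 = 1·12 + -1·5 + -1·-3 = 10
  a_6 = 1·10 + -1·12 + -1·5 = -7
  a_7 = 1·-7 + -1·10 + -1·12 = -29
  a_8 = 1·-29 + -1·-7 + -1·10 = -32

1,-1,-1 ; -32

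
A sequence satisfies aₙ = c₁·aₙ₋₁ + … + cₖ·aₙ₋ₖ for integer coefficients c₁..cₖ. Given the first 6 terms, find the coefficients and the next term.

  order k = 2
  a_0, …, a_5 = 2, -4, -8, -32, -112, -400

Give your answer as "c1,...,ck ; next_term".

3,2 ; -1424

  a_2 = 3·-4 + 2·2 = -8
  a_3 = 3·-8 + 2·-4 = -32
  a_4 = 3·-32 + 2·-8 = -112
  a_5 = 3·-112 + 2·-32 = -400
  a_6 = 3·-400 + 2·-112 = -1424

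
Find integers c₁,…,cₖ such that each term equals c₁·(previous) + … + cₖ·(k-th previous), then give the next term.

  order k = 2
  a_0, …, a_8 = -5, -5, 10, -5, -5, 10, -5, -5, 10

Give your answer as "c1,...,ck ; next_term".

  a_2 = -1·-5 + -1·-5 = 10
  a_3 = -1·10 + -1·-5 = -5
  a_4 = -1·-5 + -1·10 = -5
  a_5 = -1·-5 + -1·-5 = 10
  a_6 = -1·10 + -1·-5 = -5
  a_7 = -1·-5 + -1·10 = -5
  a_8 = -1·-5 + -1·-5 = 10
  a_9 = -1·10 + -1·-5 = -5

-1,-1 ; -5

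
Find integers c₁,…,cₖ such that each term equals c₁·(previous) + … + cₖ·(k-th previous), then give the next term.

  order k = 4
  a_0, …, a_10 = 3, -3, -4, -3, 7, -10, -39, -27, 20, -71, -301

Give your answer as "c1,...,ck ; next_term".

1,-1,2,4 ; -298

  a_4 = 1·-3 + -1·-4 + 2·-3 + 4·3 = 7
  a_5 = 1·7 + -1·-3 + 2·-4 + 4·-3 = -10
  a_6 = 1·-10 + -1·7 + 2·-3 + 4·-4 = -39
  a_7 = 1·-39 + -1·-10 + 2·7 + 4·-3 = -27
  a_8 = 1·-27 + -1·-39 + 2·-10 + 4·7 = 20
  a_9 = 1·20 + -1·-27 + 2·-39 + 4·-10 = -71
  a_10 = 1·-71 + -1·20 + 2·-27 + 4·-39 = -301
  a_11 = 1·-301 + -1·-71 + 2·20 + 4·-27 = -298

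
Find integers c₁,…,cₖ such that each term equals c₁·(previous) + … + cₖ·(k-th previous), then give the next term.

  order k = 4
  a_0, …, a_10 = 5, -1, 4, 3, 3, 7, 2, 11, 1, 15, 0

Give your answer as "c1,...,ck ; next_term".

  a_4 = 0·3 + 2·4 + 0·-1 + -1·5 = 3
  a_5 = 0·3 + 2·3 + 0·4 + -1·-1 = 7
  a_6 = 0·7 + 2·3 + 0·3 + -1·4 = 2
  a_7 = 0·2 + 2·7 + 0·3 + -1·3 = 11
  a_8 = 0·11 + 2·2 + 0·7 + -1·3 = 1
  a_9 = 0·1 + 2·11 + 0·2 + -1·7 = 15
  a_10 = 0·15 + 2·1 + 0·11 + -1·2 = 0
  a_11 = 0·0 + 2·15 + 0·1 + -1·11 = 19

0,2,0,-1 ; 19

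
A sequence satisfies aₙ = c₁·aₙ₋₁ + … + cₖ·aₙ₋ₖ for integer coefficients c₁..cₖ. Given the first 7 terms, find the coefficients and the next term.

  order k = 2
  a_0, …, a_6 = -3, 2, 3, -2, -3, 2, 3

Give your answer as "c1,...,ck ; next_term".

  a_2 = 0·2 + -1·-3 = 3
  a_3 = 0·3 + -1·2 = -2
  a_4 = 0·-2 + -1·3 = -3
  a_5 = 0·-3 + -1·-2 = 2
  a_6 = 0·2 + -1·-3 = 3
  a_7 = 0·3 + -1·2 = -2

0,-1 ; -2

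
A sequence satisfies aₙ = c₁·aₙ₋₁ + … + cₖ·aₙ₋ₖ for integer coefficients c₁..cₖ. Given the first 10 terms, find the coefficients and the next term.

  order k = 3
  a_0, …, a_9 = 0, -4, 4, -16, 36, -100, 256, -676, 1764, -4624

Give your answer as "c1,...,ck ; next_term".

-2,2,1 ; 12100

  a_3 = -2·4 + 2·-4 + 1·0 = -16
  a_4 = -2·-16 + 2·4 + 1·-4 = 36
  a_5 = -2·36 + 2·-16 + 1·4 = -100
  a_6 = -2·-100 + 2·36 + 1·-16 = 256
  a_7 = -2·256 + 2·-100 + 1·36 = -676
  a_8 = -2·-676 + 2·256 + 1·-100 = 1764
  a_9 = -2·1764 + 2·-676 + 1·256 = -4624
  a_10 = -2·-4624 + 2·1764 + 1·-676 = 12100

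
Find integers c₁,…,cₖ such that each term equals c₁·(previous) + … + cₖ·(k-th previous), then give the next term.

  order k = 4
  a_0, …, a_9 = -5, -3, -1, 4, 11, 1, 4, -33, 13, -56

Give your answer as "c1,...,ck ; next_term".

  a_4 = -1·4 + 1·-1 + -2·-3 + -2·-5 = 11
  a_5 = -1·11 + 1·4 + -2·-1 + -2·-3 = 1
  a_6 = -1·1 + 1·11 + -2·4 + -2·-1 = 4
  a_7 = -1·4 + 1·1 + -2·11 + -2·4 = -33
  a_8 = -1·-33 + 1·4 + -2·1 + -2·11 = 13
  a_9 = -1·13 + 1·-33 + -2·4 + -2·1 = -56
  a_10 = -1·-56 + 1·13 + -2·-33 + -2·4 = 127

-1,1,-2,-2 ; 127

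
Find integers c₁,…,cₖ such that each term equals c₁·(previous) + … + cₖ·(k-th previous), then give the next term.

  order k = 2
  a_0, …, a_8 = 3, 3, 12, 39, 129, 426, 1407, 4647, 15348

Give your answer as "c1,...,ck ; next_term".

3,1 ; 50691

  a_2 = 3·3 + 1·3 = 12
  a_3 = 3·12 + 1·3 = 39
  a_4 = 3·39 + 1·12 = 129
  a_5 = 3·129 + 1·39 = 426
  a_6 = 3·426 + 1·129 = 1407
  a_7 = 3·1407 + 1·426 = 4647
  a_8 = 3·4647 + 1·1407 = 15348
  a_9 = 3·15348 + 1·4647 = 50691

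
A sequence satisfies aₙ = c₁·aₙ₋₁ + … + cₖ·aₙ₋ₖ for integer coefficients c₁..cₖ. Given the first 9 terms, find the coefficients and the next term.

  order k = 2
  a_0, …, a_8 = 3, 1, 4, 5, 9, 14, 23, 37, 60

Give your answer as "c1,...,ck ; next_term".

1,1 ; 97

  a_2 = 1·1 + 1·3 = 4
  a_3 = 1·4 + 1·1 = 5
  a_4 = 1·5 + 1·4 = 9
  a_5 = 1·9 + 1·5 = 14
  a_6 = 1·14 + 1·9 = 23
  a_7 = 1·23 + 1·14 = 37
  a_8 = 1·37 + 1·23 = 60
  a_9 = 1·60 + 1·37 = 97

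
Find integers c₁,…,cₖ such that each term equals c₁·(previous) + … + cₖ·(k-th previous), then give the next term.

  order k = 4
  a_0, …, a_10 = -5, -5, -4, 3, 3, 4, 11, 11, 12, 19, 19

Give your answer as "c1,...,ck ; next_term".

  a_4 = 1·3 + 0·-4 + 1·-5 + -1·-5 = 3
  a_5 = 1·3 + 0·3 + 1·-4 + -1·-5 = 4
  a_6 = 1·4 + 0·3 + 1·3 + -1·-4 = 11
  a_7 = 1·11 + 0·4 + 1·3 + -1·3 = 11
  a_8 = 1·11 + 0·11 + 1·4 + -1·3 = 12
  a_9 = 1·12 + 0·11 + 1·11 + -1·4 = 19
  a_10 = 1·19 + 0·12 + 1·11 + -1·11 = 19
  a_11 = 1·19 + 0·19 + 1·12 + -1·11 = 20

1,0,1,-1 ; 20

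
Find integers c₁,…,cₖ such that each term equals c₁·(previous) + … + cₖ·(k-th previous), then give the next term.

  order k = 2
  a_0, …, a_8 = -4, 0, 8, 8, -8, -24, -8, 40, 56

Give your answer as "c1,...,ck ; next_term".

  a_2 = 1·0 + -2·-4 = 8
  a_3 = 1·8 + -2·0 = 8
  a_4 = 1·8 + -2·8 = -8
  a_5 = 1·-8 + -2·8 = -24
  a_6 = 1·-24 + -2·-8 = -8
  a_7 = 1·-8 + -2·-24 = 40
  a_8 = 1·40 + -2·-8 = 56
  a_9 = 1·56 + -2·40 = -24

1,-2 ; -24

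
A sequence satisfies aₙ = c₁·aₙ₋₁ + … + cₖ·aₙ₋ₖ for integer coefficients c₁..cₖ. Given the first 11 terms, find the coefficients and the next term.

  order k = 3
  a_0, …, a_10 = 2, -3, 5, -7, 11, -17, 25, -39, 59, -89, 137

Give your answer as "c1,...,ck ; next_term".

0,1,-2 ; -207

  a_3 = 0·5 + 1·-3 + -2·2 = -7
  a_4 = 0·-7 + 1·5 + -2·-3 = 11
  a_5 = 0·11 + 1·-7 + -2·5 = -17
  a_6 = 0·-17 + 1·11 + -2·-7 = 25
  a_7 = 0·25 + 1·-17 + -2·11 = -39
  a_8 = 0·-39 + 1·25 + -2·-17 = 59
  a_9 = 0·59 + 1·-39 + -2·25 = -89
  a_10 = 0·-89 + 1·59 + -2·-39 = 137
  a_11 = 0·137 + 1·-89 + -2·59 = -207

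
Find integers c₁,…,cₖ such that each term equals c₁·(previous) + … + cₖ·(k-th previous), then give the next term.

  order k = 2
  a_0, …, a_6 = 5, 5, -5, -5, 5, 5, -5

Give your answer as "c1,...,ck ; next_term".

0,-1 ; -5

  a_2 = 0·5 + -1·5 = -5
  a_3 = 0·-5 + -1·5 = -5
  a_4 = 0·-5 + -1·-5 = 5
  a_5 = 0·5 + -1·-5 = 5
  a_6 = 0·5 + -1·5 = -5
  a_7 = 0·-5 + -1·5 = -5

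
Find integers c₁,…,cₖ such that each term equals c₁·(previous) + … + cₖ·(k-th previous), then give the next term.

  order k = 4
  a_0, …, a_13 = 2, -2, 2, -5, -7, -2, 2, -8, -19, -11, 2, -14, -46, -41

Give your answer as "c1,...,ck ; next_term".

1,-1,1,1 ; -7

  a_4 = 1·-5 + -1·2 + 1·-2 + 1·2 = -7
  a_5 = 1·-7 + -1·-5 + 1·2 + 1·-2 = -2
  a_6 = 1·-2 + -1·-7 + 1·-5 + 1·2 = 2
  a_7 = 1·2 + -1·-2 + 1·-7 + 1·-5 = -8
  a_8 = 1·-8 + -1·2 + 1·-2 + 1·-7 = -19
  a_9 = 1·-19 + -1·-8 + 1·2 + 1·-2 = -11
  a_10 = 1·-11 + -1·-19 + 1·-8 + 1·2 = 2
  a_11 = 1·2 + -1·-11 + 1·-19 + 1·-8 = -14
  a_12 = 1·-14 + -1·2 + 1·-11 + 1·-19 = -46
  a_13 = 1·-46 + -1·-14 + 1·2 + 1·-11 = -41
  a_14 = 1·-41 + -1·-46 + 1·-14 + 1·2 = -7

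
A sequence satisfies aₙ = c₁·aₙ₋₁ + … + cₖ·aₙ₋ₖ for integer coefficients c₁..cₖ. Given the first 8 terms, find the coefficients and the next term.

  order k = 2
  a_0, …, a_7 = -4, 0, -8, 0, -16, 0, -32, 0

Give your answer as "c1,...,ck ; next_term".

0,2 ; -64

  a_2 = 0·0 + 2·-4 = -8
  a_3 = 0·-8 + 2·0 = 0
  a_4 = 0·0 + 2·-8 = -16
  a_5 = 0·-16 + 2·0 = 0
  a_6 = 0·0 + 2·-16 = -32
  a_7 = 0·-32 + 2·0 = 0
  a_8 = 0·0 + 2·-32 = -64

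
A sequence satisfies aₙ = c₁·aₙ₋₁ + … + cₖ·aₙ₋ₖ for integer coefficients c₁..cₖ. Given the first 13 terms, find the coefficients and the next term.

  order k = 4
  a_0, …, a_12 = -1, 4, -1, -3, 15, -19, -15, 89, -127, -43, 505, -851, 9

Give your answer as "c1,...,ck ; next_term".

-1,-2,2,-2 ; 2789

  a_4 = -1·-3 + -2·-1 + 2·4 + -2·-1 = 15
  a_5 = -1·15 + -2·-3 + 2·-1 + -2·4 = -19
  a_6 = -1·-19 + -2·15 + 2·-3 + -2·-1 = -15
  a_7 = -1·-15 + -2·-19 + 2·15 + -2·-3 = 89
  a_8 = -1·89 + -2·-15 + 2·-19 + -2·15 = -127
  a_9 = -1·-127 + -2·89 + 2·-15 + -2·-19 = -43
  a_10 = -1·-43 + -2·-127 + 2·89 + -2·-15 = 505
  a_11 = -1·505 + -2·-43 + 2·-127 + -2·89 = -851
  a_12 = -1·-851 + -2·505 + 2·-43 + -2·-127 = 9
  a_13 = -1·9 + -2·-851 + 2·505 + -2·-43 = 2789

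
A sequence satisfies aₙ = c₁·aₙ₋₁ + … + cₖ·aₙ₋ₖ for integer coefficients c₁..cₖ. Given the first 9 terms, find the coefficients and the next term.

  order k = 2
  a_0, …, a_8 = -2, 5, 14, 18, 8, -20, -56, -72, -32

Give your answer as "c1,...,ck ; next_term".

  a_2 = 2·5 + -2·-2 = 14
  a_3 = 2·14 + -2·5 = 18
  a_4 = 2·18 + -2·14 = 8
  a_5 = 2·8 + -2·18 = -20
  a_6 = 2·-20 + -2·8 = -56
  a_7 = 2·-56 + -2·-20 = -72
  a_8 = 2·-72 + -2·-56 = -32
  a_9 = 2·-32 + -2·-72 = 80

2,-2 ; 80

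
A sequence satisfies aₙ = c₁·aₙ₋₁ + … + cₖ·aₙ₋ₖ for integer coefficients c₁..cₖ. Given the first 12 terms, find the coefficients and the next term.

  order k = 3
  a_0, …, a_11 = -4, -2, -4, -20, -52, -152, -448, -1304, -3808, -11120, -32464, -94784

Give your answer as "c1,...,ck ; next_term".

  a_3 = 2·-4 + 2·-2 + 2·-4 = -20
  a_4 = 2·-20 + 2·-4 + 2·-2 = -52
  a_5 = 2·-52 + 2·-20 + 2·-4 = -152
  a_6 = 2·-152 + 2·-52 + 2·-20 = -448
  a_7 = 2·-448 + 2·-152 + 2·-52 = -1304
  a_8 = 2·-1304 + 2·-448 + 2·-152 = -3808
  a_9 = 2·-3808 + 2·-1304 + 2·-448 = -11120
  a_10 = 2·-11120 + 2·-3808 + 2·-1304 = -32464
  a_11 = 2·-32464 + 2·-11120 + 2·-3808 = -94784
  a_12 = 2·-94784 + 2·-32464 + 2·-11120 = -276736

2,2,2 ; -276736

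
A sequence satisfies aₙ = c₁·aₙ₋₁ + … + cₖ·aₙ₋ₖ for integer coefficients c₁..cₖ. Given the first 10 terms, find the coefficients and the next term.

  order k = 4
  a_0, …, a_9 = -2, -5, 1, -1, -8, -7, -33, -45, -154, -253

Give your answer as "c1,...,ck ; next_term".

0,4,2,1 ; -739

  a_4 = 0·-1 + 4·1 + 2·-5 + 1·-2 = -8
  a_5 = 0·-8 + 4·-1 + 2·1 + 1·-5 = -7
  a_6 = 0·-7 + 4·-8 + 2·-1 + 1·1 = -33
  a_7 = 0·-33 + 4·-7 + 2·-8 + 1·-1 = -45
  a_8 = 0·-45 + 4·-33 + 2·-7 + 1·-8 = -154
  a_9 = 0·-154 + 4·-45 + 2·-33 + 1·-7 = -253
  a_10 = 0·-253 + 4·-154 + 2·-45 + 1·-33 = -739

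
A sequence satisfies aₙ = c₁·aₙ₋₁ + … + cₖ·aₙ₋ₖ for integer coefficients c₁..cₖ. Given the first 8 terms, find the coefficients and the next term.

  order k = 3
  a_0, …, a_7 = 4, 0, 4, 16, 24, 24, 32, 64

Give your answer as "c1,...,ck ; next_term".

  a_3 = 2·4 + -2·0 + 2·4 = 16
  a_4 = 2·16 + -2·4 + 2·0 = 24
  a_5 = 2·24 + -2·16 + 2·4 = 24
  a_6 = 2·24 + -2·24 + 2·16 = 32
  a_7 = 2·32 + -2·24 + 2·24 = 64
  a_8 = 2·64 + -2·32 + 2·24 = 112

2,-2,2 ; 112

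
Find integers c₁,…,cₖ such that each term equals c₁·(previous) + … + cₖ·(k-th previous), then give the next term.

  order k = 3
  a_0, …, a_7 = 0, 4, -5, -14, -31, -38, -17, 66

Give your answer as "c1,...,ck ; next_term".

  a_3 = 2·-5 + -1·4 + -2·0 = -14
  a_4 = 2·-14 + -1·-5 + -2·4 = -31
  a_5 = 2·-31 + -1·-14 + -2·-5 = -38
  a_6 = 2·-38 + -1·-31 + -2·-14 = -17
  a_7 = 2·-17 + -1·-38 + -2·-31 = 66
  a_8 = 2·66 + -1·-17 + -2·-38 = 225

2,-1,-2 ; 225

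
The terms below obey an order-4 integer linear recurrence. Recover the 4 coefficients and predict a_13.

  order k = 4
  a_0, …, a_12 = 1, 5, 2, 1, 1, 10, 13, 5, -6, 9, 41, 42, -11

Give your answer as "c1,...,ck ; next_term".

1,-1,0,2 ; -35

  a_4 = 1·1 + -1·2 + 0·5 + 2·1 = 1
  a_5 = 1·1 + -1·1 + 0·2 + 2·5 = 10
  a_6 = 1·10 + -1·1 + 0·1 + 2·2 = 13
  a_7 = 1·13 + -1·10 + 0·1 + 2·1 = 5
  a_8 = 1·5 + -1·13 + 0·10 + 2·1 = -6
  a_9 = 1·-6 + -1·5 + 0·13 + 2·10 = 9
  a_10 = 1·9 + -1·-6 + 0·5 + 2·13 = 41
  a_11 = 1·41 + -1·9 + 0·-6 + 2·5 = 42
  a_12 = 1·42 + -1·41 + 0·9 + 2·-6 = -11
  a_13 = 1·-11 + -1·42 + 0·41 + 2·9 = -35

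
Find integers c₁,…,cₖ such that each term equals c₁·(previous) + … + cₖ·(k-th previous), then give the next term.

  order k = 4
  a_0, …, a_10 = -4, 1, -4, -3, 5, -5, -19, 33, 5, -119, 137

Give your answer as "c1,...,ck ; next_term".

-1,-2,2,2 ; 177

  a_4 = -1·-3 + -2·-4 + 2·1 + 2·-4 = 5
  a_5 = -1·5 + -2·-3 + 2·-4 + 2·1 = -5
  a_6 = -1·-5 + -2·5 + 2·-3 + 2·-4 = -19
  a_7 = -1·-19 + -2·-5 + 2·5 + 2·-3 = 33
  a_8 = -1·33 + -2·-19 + 2·-5 + 2·5 = 5
  a_9 = -1·5 + -2·33 + 2·-19 + 2·-5 = -119
  a_10 = -1·-119 + -2·5 + 2·33 + 2·-19 = 137
  a_11 = -1·137 + -2·-119 + 2·5 + 2·33 = 177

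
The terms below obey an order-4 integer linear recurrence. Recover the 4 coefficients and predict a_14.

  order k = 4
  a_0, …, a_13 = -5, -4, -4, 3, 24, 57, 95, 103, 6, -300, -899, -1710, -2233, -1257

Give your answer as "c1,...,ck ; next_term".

2,-1,-1,-2 ; 3227

  a_4 = 2·3 + -1·-4 + -1·-4 + -2·-5 = 24
  a_5 = 2·24 + -1·3 + -1·-4 + -2·-4 = 57
  a_6 = 2·57 + -1·24 + -1·3 + -2·-4 = 95
  a_7 = 2·95 + -1·57 + -1·24 + -2·3 = 103
  a_8 = 2·103 + -1·95 + -1·57 + -2·24 = 6
  a_9 = 2·6 + -1·103 + -1·95 + -2·57 = -300
  a_10 = 2·-300 + -1·6 + -1·103 + -2·95 = -899
  a_11 = 2·-899 + -1·-300 + -1·6 + -2·103 = -1710
  a_12 = 2·-1710 + -1·-899 + -1·-300 + -2·6 = -2233
  a_13 = 2·-2233 + -1·-1710 + -1·-899 + -2·-300 = -1257
  a_14 = 2·-1257 + -1·-2233 + -1·-1710 + -2·-899 = 3227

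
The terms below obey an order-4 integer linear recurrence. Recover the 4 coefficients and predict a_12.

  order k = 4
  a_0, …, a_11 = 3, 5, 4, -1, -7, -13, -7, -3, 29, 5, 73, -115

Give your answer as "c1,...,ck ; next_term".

  a_4 = -1·-1 + 2·4 + -2·5 + -2·3 = -7
  a_5 = -1·-7 + 2·-1 + -2·4 + -2·5 = -13
  a_6 = -1·-13 + 2·-7 + -2·-1 + -2·4 = -7
  a_7 = -1·-7 + 2·-13 + -2·-7 + -2·-1 = -3
  a_8 = -1·-3 + 2·-7 + -2·-13 + -2·-7 = 29
  a_9 = -1·29 + 2·-3 + -2·-7 + -2·-13 = 5
  a_10 = -1·5 + 2·29 + -2·-3 + -2·-7 = 73
  a_11 = -1·73 + 2·5 + -2·29 + -2·-3 = -115
  a_12 = -1·-115 + 2·73 + -2·5 + -2·29 = 193

-1,2,-2,-2 ; 193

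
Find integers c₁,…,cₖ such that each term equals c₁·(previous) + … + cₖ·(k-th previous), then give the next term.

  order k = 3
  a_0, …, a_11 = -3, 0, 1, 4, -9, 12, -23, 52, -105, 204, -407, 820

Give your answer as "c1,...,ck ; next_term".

  a_3 = -2·1 + -1·0 + -2·-3 = 4
  a_4 = -2·4 + -1·1 + -2·0 = -9
  a_5 = -2·-9 + -1·4 + -2·1 = 12
  a_6 = -2·12 + -1·-9 + -2·4 = -23
  a_7 = -2·-23 + -1·12 + -2·-9 = 52
  a_8 = -2·52 + -1·-23 + -2·12 = -105
  a_9 = -2·-105 + -1·52 + -2·-23 = 204
  a_10 = -2·204 + -1·-105 + -2·52 = -407
  a_11 = -2·-407 + -1·204 + -2·-105 = 820
  a_12 = -2·820 + -1·-407 + -2·204 = -1641

-2,-1,-2 ; -1641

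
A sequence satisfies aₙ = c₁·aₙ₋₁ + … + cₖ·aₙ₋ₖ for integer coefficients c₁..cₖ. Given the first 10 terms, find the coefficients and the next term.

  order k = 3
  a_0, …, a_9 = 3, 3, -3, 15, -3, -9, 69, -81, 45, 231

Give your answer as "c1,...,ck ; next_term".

-1,0,4 ; -555

  a_3 = -1·-3 + 0·3 + 4·3 = 15
  a_4 = -1·15 + 0·-3 + 4·3 = -3
  a_5 = -1·-3 + 0·15 + 4·-3 = -9
  a_6 = -1·-9 + 0·-3 + 4·15 = 69
  a_7 = -1·69 + 0·-9 + 4·-3 = -81
  a_8 = -1·-81 + 0·69 + 4·-9 = 45
  a_9 = -1·45 + 0·-81 + 4·69 = 231
  a_10 = -1·231 + 0·45 + 4·-81 = -555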